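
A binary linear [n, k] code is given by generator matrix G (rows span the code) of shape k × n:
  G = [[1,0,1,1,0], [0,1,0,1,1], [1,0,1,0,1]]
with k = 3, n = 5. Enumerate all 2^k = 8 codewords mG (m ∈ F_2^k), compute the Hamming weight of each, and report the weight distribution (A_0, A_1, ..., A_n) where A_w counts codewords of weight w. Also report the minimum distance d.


Weight distribution: A_0 = 1, A_1 = 1, A_2 = 1, A_3 = 3, A_4 = 2. Minimum distance d = 1.

Enumerate all 2^3 = 8 messages m ∈ F_2^3.
For each, compute codeword c = mG in F_2^5, then tally its weight.
  m = 000 → c = 00000, weight = 0.
  m = 100 → c = 10110, weight = 3.
  m = 010 → c = 01011, weight = 3.
  m = 110 → c = 11101, weight = 4.
  m = 001 → c = 10101, weight = 3.
  m = 101 → c = 00011, weight = 2.
  m = 011 → c = 11110, weight = 4.
  m = 111 → c = 01000, weight = 1.
Tally weights:
  weight 0: 1 codewords.
  weight 1: 1 codewords.
  weight 2: 1 codewords.
  weight 3: 3 codewords.
  weight 4: 2 codewords.
Minimum distance d = smallest w > 0 with A_w > 0 = 1.
Sanity: Σ A_w = 8 = 2^3 = 8 ✓.


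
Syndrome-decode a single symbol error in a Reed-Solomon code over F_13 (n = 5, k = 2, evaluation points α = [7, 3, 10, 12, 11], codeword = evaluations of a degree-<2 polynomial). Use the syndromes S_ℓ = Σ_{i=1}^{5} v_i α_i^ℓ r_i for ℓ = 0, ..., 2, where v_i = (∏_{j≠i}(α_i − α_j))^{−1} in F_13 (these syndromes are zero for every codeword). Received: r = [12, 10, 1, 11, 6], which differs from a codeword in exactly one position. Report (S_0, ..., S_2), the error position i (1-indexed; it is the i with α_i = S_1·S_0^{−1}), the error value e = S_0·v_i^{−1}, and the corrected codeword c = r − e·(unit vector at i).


S = (5, 2, 6), error at position 2, error magnitude e = 5, c = [12, 5, 1, 11, 6].

Step 1: column multipliers v_i = (∏_{j≠i}(α_i − α_j))^{−1} mod 13.
  i = 1 (α = 7): (7−3)(7−10)(7−12)(7−11) = 4·(−3)·(−5)·(−4) = −240 ≡ 7, so v_1 = 7^{−1} = 2 (mod 13).
  i = 2 (α = 3): (3−7)(3−10)(3−12)(3−11) = (−4)·(−7)·(−9)·(−8) = 2016 ≡ 1, so v_2 = 1^{−1} = 1 (mod 13).
  i = 3 (α = 10): (10−7)(10−3)(10−12)(10−11) = 3·7·(−2)·(−1) = 42 ≡ 3, so v_3 = 3^{−1} = 9 (mod 13).
  i = 4 (α = 12): (12−7)(12−3)(12−10)(12−11) = 5·9·2·1 = 90 ≡ 12, so v_4 = 12^{−1} = 12 (mod 13).
  i = 5 (α = 11): (11−7)(11−3)(11−10)(11−12) = 4·8·1·(−1) = −32 ≡ 7, so v_5 = 7^{−1} = 2 (mod 13).
  v = [2, 1, 9, 12, 2].
Step 2: syndromes of r = [12, 10, 1, 11, 6] (all sums mod 13).
  S_0 = Σ v_i r_i = 2·12 + 1·10 + 9·1 + 12·11 + 2·6 = 187 ≡ 5.
  S_1 = Σ v_i α_i r_i = 2·7·12 + 1·3·10 + 9·10·1 + 12·12·11 + 2·11·6 = 2004 ≡ 2.
  α_i^2 mod 13 = [10, 9, 9, 1, 4].
  S_2 = Σ v_i α_i^2 r_i = 2·10·12 + 1·9·10 + 9·9·1 + 12·1·11 + 2·4·6 = 591 ≡ 6.
  S = (5, 2, 6) ≠ 0, so r is not a codeword (an error is present).
Step 3: locate the error. For a single error e at position i, S_ℓ = v_i·e·α_i^ℓ, so α_err = S_1/S_0.
  S_0^{−1} = 5^{−1} = 8 (mod 13), so α_err = 2·8 = 16 ≡ 3 = α_2. Error position i = 2.
  Consistency check: S_2/S_1 = 6·7 = 42 ≡ 3 = α_err ✓ (single-error assumption holds).
Step 4: error magnitude e = S_0/v_2 = S_0·∏_{j≠2}(α_2 − α_j) = 5·1 = 5 ≡ 5 (mod 13).
Step 5: correct position 2: c_2 = r_2 − e = 10 − 5 ≡ 5 (mod 13). Hence c = [12, 5, 1, 11, 6].
  Check: interpolating c through the α_i gives m(x) = 3 + 5·x (degree < 2) with m(α_i) = c_i for every i, so c is indeed a codeword.


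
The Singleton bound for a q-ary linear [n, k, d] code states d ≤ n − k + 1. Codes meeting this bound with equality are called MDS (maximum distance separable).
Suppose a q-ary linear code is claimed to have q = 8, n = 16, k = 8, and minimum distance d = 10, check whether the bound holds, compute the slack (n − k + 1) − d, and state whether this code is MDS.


Singleton RHS = n − k + 1 = 9, slack = -1, bound violated (no such code; not MDS).

Singleton bound: d ≤ n − k + 1.
Here n = 16, k = 8, so n − k + 1 = 9.
Given d = 10, check d ≤ 9: NO.
Slack = (n − k + 1) − d = -1.
The slack is negative: d = 10 exceeds n − k + 1 = 9 by 1, so the Singleton bound is violated and no linear [16, 8, 10]_8 code can exist. In particular it is not MDS (MDS requires d = n − k + 1 exactly).
Description: the claimed parameters are [16, 8, 10]_8; such a code would be impossible (violates the Singleton bound).


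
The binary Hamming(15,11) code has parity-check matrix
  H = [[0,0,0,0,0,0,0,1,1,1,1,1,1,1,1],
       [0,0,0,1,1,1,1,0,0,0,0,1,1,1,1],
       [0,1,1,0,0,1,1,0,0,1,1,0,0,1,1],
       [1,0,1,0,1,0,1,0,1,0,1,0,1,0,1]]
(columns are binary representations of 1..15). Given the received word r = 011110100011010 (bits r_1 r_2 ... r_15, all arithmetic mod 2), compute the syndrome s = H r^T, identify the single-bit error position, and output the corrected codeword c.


s = (1, 1, 1, 0)^T, error position = 14, corrected codeword c = 011110100011000

Compute s = H r^T mod 2 one row at a time:
  s_1 = 0 + 0 + 0 + 1 + 1 + 0 + 1 + 0 = 3 ≡ 1 (mod 2).
  s_2 = 1 + 1 + 0 + 1 + 1 + 0 + 1 + 0 = 5 ≡ 1 (mod 2).
  s_3 = 1 + 1 + 0 + 1 + 0 + 1 + 1 + 0 = 5 ≡ 1 (mod 2).
  s_4 = 0 + 1 + 1 + 1 + 0 + 1 + 0 + 0 = 4 ≡ 0 (mod 2).
s = (1, 1, 1, 0)^T — this equals column 14 of H (binary 1110), so error is at position 14.
Correct: flip bit 14 of r = 011110100011010 to get c = 011110100011000.


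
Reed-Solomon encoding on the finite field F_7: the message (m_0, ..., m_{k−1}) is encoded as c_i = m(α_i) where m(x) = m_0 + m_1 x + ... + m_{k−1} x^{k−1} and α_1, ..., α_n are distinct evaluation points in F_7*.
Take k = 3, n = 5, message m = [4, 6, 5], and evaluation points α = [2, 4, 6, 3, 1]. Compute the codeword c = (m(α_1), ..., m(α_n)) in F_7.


c = [1, 3, 3, 4, 1]

Message polynomial: m(x) = 4 + 6·x + 5·x^2 (mod 7).
For each evaluation point α_i, compute m(α_i) mod 7:
  α_1 = 2: Horner steps 5 → 2 → 1, so m(2) = 1.
  α_2 = 4: Horner steps 5 → 5 → 3, so m(4) = 3.
  α_3 = 6: Horner steps 5 → 1 → 3, so m(6) = 3.
  α_4 = 3: Horner steps 5 → 0 → 4, so m(3) = 4.
  α_5 = 1: Horner steps 5 → 4 → 1, so m(1) = 1.
Codeword c = [1, 3, 3, 4, 1] ∈ F_7^5.


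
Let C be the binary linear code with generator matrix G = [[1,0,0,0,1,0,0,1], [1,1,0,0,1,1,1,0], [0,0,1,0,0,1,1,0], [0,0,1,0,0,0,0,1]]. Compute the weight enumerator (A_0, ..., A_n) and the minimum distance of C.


Weight distribution: A_0 = 1, A_1 = 1, A_2 = 1, A_3 = 5, A_4 = 5, A_5 = 1, A_6 = 1, A_7 = 1. Minimum distance d = 1.

Enumerate all 2^4 = 16 messages m ∈ F_2^4.
For each, compute codeword c = mG in F_2^8, then tally its weight.
  m = 0000 → c = 00000000, weight = 0.
  m = 1000 → c = 10001001, weight = 3.
  m = 0100 → c = 11001110, weight = 5.
  m = 1100 → c = 01000111, weight = 4.
  m = 0010 → c = 00100110, weight = 3.
  m = 1010 → c = 10101111, weight = 6.
  m = 0110 → c = 11101000, weight = 4.
  m = 1110 → c = 01100001, weight = 3.
  m = 0001 → c = 00100001, weight = 2.
  m = 1001 → c = 10101000, weight = 3.
  m = 0101 → c = 11101111, weight = 7.
  m = 1101 → c = 01100110, weight = 4.
  m = 0011 → c = 00000111, weight = 3.
  m = 1011 → c = 10001110, weight = 4.
  m = 0111 → c = 11001001, weight = 4.
  m = 1111 → c = 01000000, weight = 1.
Tally weights:
  weight 0: 1 codewords.
  weight 1: 1 codewords.
  weight 2: 1 codewords.
  weight 3: 5 codewords.
  weight 4: 5 codewords.
  weight 5: 1 codewords.
  weight 6: 1 codewords.
  weight 7: 1 codewords.
Minimum distance d = smallest w > 0 with A_w > 0 = 1.
Sanity: Σ A_w = 16 = 2^4 = 16 ✓.


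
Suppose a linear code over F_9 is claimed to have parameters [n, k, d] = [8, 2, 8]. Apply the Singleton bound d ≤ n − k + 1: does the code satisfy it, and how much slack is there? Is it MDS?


Singleton RHS = n − k + 1 = 7, slack = -1, bound violated (no such code; not MDS).

Singleton bound: d ≤ n − k + 1.
Here n = 8, k = 2, so n − k + 1 = 7.
Given d = 8, check d ≤ 7: NO.
Slack = (n − k + 1) − d = -1.
The slack is negative: d = 8 exceeds n − k + 1 = 7 by 1, so the Singleton bound is violated and no linear [8, 2, 8]_9 code can exist. In particular it is not MDS (MDS requires d = n − k + 1 exactly).
Description: the claimed parameters are [8, 2, 8]_9; such a code would be impossible (violates the Singleton bound).


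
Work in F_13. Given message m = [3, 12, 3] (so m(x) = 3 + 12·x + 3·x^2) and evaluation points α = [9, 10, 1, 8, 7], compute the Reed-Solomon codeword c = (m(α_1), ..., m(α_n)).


c = [3, 7, 5, 5, 0]

Message polynomial: m(x) = 3 + 12·x + 3·x^2 (mod 13).
For each evaluation point α_i, compute m(α_i) mod 13:
  α_1 = 9: Horner steps 3 → 0 → 3, so m(9) = 3.
  α_2 = 10: Horner steps 3 → 3 → 7, so m(10) = 7.
  α_3 = 1: Horner steps 3 → 2 → 5, so m(1) = 5.
  α_4 = 8: Horner steps 3 → 10 → 5, so m(8) = 5.
  α_5 = 7: Horner steps 3 → 7 → 0, so m(7) = 0.
Codeword c = [3, 7, 5, 5, 0] ∈ F_13^5.


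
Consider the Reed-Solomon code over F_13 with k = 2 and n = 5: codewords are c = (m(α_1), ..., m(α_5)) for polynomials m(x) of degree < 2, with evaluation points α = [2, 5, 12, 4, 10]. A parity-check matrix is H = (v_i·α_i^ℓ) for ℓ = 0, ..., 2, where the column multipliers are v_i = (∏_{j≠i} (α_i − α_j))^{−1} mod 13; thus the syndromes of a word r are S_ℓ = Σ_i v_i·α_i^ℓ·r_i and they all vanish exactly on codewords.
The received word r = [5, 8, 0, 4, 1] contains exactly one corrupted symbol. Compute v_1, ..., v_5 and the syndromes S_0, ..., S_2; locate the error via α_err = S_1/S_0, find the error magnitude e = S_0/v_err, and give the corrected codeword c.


S = (11, 3, 2), error at position 2, error magnitude e = 11, c = [5, 10, 0, 4, 1].

Step 1: column multipliers v_i = (∏_{j≠i}(α_i − α_j))^{−1} mod 13.
  i = 1 (α = 2): (2−5)(2−12)(2−4)(2−10) = (−3)·(−10)·(−2)·(−8) = 480 ≡ 12, so v_1 = 12^{−1} = 12 (mod 13).
  i = 2 (α = 5): (5−2)(5−12)(5−4)(5−10) = 3·(−7)·1·(−5) = 105 ≡ 1, so v_2 = 1^{−1} = 1 (mod 13).
  i = 3 (α = 12): (12−2)(12−5)(12−4)(12−10) = 10·7·8·2 = 1120 ≡ 2, so v_3 = 2^{−1} = 7 (mod 13).
  i = 4 (α = 4): (4−2)(4−5)(4−12)(4−10) = 2·(−1)·(−8)·(−6) = −96 ≡ 8, so v_4 = 8^{−1} = 5 (mod 13).
  i = 5 (α = 10): (10−2)(10−5)(10−12)(10−4) = 8·5·(−2)·6 = −480 ≡ 1, so v_5 = 1^{−1} = 1 (mod 13).
  v = [12, 1, 7, 5, 1].
Step 2: syndromes of r = [5, 8, 0, 4, 1] (all sums mod 13).
  S_0 = Σ v_i r_i = 12·5 + 1·8 + 7·0 + 5·4 + 1·1 = 89 ≡ 11.
  S_1 = Σ v_i α_i r_i = 12·2·5 + 1·5·8 + 7·12·0 + 5·4·4 + 1·10·1 = 250 ≡ 3.
  α_i^2 mod 13 = [4, 12, 1, 3, 9].
  S_2 = Σ v_i α_i^2 r_i = 12·4·5 + 1·12·8 + 7·1·0 + 5·3·4 + 1·9·1 = 405 ≡ 2.
  S = (11, 3, 2) ≠ 0, so r is not a codeword (an error is present).
Step 3: locate the error. For a single error e at position i, S_ℓ = v_i·e·α_i^ℓ, so α_err = S_1/S_0.
  S_0^{−1} = 11^{−1} = 6 (mod 13), so α_err = 3·6 = 18 ≡ 5 = α_2. Error position i = 2.
  Consistency check: S_2/S_1 = 2·9 = 18 ≡ 5 = α_err ✓ (single-error assumption holds).
Step 4: error magnitude e = S_0/v_2 = S_0·∏_{j≠2}(α_2 − α_j) = 11·1 = 11 ≡ 11 (mod 13).
Step 5: correct position 2: c_2 = r_2 − e = 8 − 11 ≡ 10 (mod 13). Hence c = [5, 10, 0, 4, 1].
  Check: interpolating c through the α_i gives m(x) = 6 + 6·x (degree < 2) with m(α_i) = c_i for every i, so c is indeed a codeword.


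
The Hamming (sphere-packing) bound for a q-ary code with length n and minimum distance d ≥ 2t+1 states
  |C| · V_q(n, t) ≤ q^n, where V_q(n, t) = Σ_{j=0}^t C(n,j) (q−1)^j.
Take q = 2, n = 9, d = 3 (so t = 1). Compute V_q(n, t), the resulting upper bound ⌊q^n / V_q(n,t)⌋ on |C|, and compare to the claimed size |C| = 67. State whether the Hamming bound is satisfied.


V_q(n, t) = 10, q^n = 512, Hamming bound = 51, |C| = 67 > bound (violated).

Step 1: Compute V_q(n, t) = Σ_{j=0}^1 C(n, j) (q−1)^j.
  j = 0: C(9,0)·(1)^0 = 1·1 = 1.
  j = 1: C(9,1)·(1)^1 = 9·1 = 9.
  V_q(n, t) = 1 + 9 = 10.
Step 2: q^n = 2^9 = 512.
Step 3: Hamming bound ⌊q^n / V_q(n,t)⌋ = ⌊512/10⌋ = 51.
Step 4: Compare |C| = 67 to 51: violated.
The claimed |C| lies above the Hamming bound, so no 2-ary code of length 9 with d ≥ 3 can have 67 codewords.


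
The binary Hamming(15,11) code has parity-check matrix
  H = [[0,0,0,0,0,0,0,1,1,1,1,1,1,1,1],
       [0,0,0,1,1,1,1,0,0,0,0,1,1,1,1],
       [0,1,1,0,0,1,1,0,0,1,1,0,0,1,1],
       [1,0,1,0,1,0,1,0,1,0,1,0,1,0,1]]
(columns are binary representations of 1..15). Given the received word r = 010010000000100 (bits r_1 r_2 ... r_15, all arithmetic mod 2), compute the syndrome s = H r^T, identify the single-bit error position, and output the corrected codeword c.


s = (1, 0, 1, 0)^T, error position = 10, corrected codeword c = 010010000100100

Compute s = H r^T mod 2 one row at a time:
  s_1 = 0 + 0 + 0 + 0 + 0 + 1 + 0 + 0 = 1 ≡ 1 (mod 2).
  s_2 = 0 + 1 + 0 + 0 + 0 + 1 + 0 + 0 = 2 ≡ 0 (mod 2).
  s_3 = 1 + 0 + 0 + 0 + 0 + 0 + 0 + 0 = 1 ≡ 1 (mod 2).
  s_4 = 0 + 0 + 1 + 0 + 0 + 0 + 1 + 0 = 2 ≡ 0 (mod 2).
s = (1, 0, 1, 0)^T — this equals column 10 of H (binary 1010), so error is at position 10.
Correct: flip bit 10 of r = 010010000000100 to get c = 010010000100100.


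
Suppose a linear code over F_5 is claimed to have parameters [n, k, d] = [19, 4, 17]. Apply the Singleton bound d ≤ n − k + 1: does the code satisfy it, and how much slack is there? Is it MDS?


Singleton RHS = n − k + 1 = 16, slack = -1, bound violated (no such code; not MDS).

Singleton bound: d ≤ n − k + 1.
Here n = 19, k = 4, so n − k + 1 = 16.
Given d = 17, check d ≤ 16: NO.
Slack = (n − k + 1) − d = -1.
The slack is negative: d = 17 exceeds n − k + 1 = 16 by 1, so the Singleton bound is violated and no linear [19, 4, 17]_5 code can exist. In particular it is not MDS (MDS requires d = n − k + 1 exactly).
Description: the claimed parameters are [19, 4, 17]_5; such a code would be impossible (violates the Singleton bound).


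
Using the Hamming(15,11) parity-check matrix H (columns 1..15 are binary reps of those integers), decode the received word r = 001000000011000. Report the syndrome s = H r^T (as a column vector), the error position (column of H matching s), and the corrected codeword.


s = (0, 1, 0, 0)^T, error position = 4, corrected codeword c = 001100000011000

Compute s = H r^T mod 2 one row at a time:
  s_1 = 0 + 0 + 0 + 1 + 1 + 0 + 0 + 0 = 2 ≡ 0 (mod 2).
  s_2 = 0 + 0 + 0 + 0 + 1 + 0 + 0 + 0 = 1 ≡ 1 (mod 2).
  s_3 = 0 + 1 + 0 + 0 + 0 + 1 + 0 + 0 = 2 ≡ 0 (mod 2).
  s_4 = 0 + 1 + 0 + 0 + 0 + 1 + 0 + 0 = 2 ≡ 0 (mod 2).
s = (0, 1, 0, 0)^T — this equals column 4 of H (binary 0100), so error is at position 4.
Correct: flip bit 4 of r = 001000000011000 to get c = 001100000011000.


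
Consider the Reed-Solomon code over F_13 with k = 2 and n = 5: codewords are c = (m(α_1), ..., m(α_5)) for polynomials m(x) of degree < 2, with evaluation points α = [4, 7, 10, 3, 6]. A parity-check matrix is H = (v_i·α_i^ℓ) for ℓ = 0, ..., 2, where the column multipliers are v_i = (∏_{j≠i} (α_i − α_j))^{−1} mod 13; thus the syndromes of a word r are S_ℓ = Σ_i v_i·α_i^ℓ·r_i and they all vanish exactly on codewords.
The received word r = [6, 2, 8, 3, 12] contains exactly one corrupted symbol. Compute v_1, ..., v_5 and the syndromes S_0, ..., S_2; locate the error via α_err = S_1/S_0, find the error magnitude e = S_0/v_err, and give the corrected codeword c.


S = (1, 10, 9), error at position 3, error magnitude e = 10, c = [6, 2, 11, 3, 12].

Step 1: column multipliers v_i = (∏_{j≠i}(α_i − α_j))^{−1} mod 13.
  i = 1 (α = 4): (4−7)(4−10)(4−3)(4−6) = (−3)·(−6)·1·(−2) = −36 ≡ 3, so v_1 = 3^{−1} = 9 (mod 13).
  i = 2 (α = 7): (7−4)(7−10)(7−3)(7−6) = 3·(−3)·4·1 = −36 ≡ 3, so v_2 = 3^{−1} = 9 (mod 13).
  i = 3 (α = 10): (10−4)(10−7)(10−3)(10−6) = 6·3·7·4 = 504 ≡ 10, so v_3 = 10^{−1} = 4 (mod 13).
  i = 4 (α = 3): (3−4)(3−7)(3−10)(3−6) = (−1)·(−4)·(−7)·(−3) = 84 ≡ 6, so v_4 = 6^{−1} = 11 (mod 13).
  i = 5 (α = 6): (6−4)(6−7)(6−10)(6−3) = 2·(−1)·(−4)·3 = 24 ≡ 11, so v_5 = 11^{−1} = 6 (mod 13).
  v = [9, 9, 4, 11, 6].
Step 2: syndromes of r = [6, 2, 8, 3, 12] (all sums mod 13).
  S_0 = Σ v_i r_i = 9·6 + 9·2 + 4·8 + 11·3 + 6·12 = 209 ≡ 1.
  S_1 = Σ v_i α_i r_i = 9·4·6 + 9·7·2 + 4·10·8 + 11·3·3 + 6·6·12 = 1193 ≡ 10.
  α_i^2 mod 13 = [3, 10, 9, 9, 10].
  S_2 = Σ v_i α_i^2 r_i = 9·3·6 + 9·10·2 + 4·9·8 + 11·9·3 + 6·10·12 = 1647 ≡ 9.
  S = (1, 10, 9) ≠ 0, so r is not a codeword (an error is present).
Step 3: locate the error. For a single error e at position i, S_ℓ = v_i·e·α_i^ℓ, so α_err = S_1/S_0.
  S_0^{−1} = 1^{−1} = 1 (mod 13), so α_err = 10·1 = 10 ≡ 10 = α_3. Error position i = 3.
  Consistency check: S_2/S_1 = 9·4 = 36 ≡ 10 = α_err ✓ (single-error assumption holds).
Step 4: error magnitude e = S_0/v_3 = S_0·∏_{j≠3}(α_3 − α_j) = 1·10 = 10 ≡ 10 (mod 13).
Step 5: correct position 3: c_3 = r_3 − e = 8 − 10 ≡ 11 (mod 13). Hence c = [6, 2, 11, 3, 12].
  Check: interpolating c through the α_i gives m(x) = 7 + 3·x (degree < 2) with m(α_i) = c_i for every i, so c is indeed a codeword.


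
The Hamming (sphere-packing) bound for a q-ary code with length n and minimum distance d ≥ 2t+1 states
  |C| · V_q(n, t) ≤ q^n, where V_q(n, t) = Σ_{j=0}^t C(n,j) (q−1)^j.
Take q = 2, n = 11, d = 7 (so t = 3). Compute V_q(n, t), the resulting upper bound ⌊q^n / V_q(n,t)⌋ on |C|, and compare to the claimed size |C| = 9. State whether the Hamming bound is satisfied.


V_q(n, t) = 232, q^n = 2048, Hamming bound = 8, |C| = 9 > bound (violated).

Step 1: Compute V_q(n, t) = Σ_{j=0}^3 C(n, j) (q−1)^j.
  j = 0: C(11,0)·(1)^0 = 1·1 = 1.
  j = 1: C(11,1)·(1)^1 = 11·1 = 11.
  j = 2: C(11,2)·(1)^2 = 55·1 = 55.
  j = 3: C(11,3)·(1)^3 = 165·1 = 165.
  V_q(n, t) = 1 + 11 + 55 + 165 = 232.
Step 2: q^n = 2^11 = 2048.
Step 3: Hamming bound ⌊q^n / V_q(n,t)⌋ = ⌊2048/232⌋ = 8.
Step 4: Compare |C| = 9 to 8: violated.
The claimed |C| lies above the Hamming bound, so no 2-ary code of length 11 with d ≥ 7 can have 9 codewords.


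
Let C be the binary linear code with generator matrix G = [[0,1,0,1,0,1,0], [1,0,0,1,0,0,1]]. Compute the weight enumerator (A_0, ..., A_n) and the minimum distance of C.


Weight distribution: A_0 = 1, A_3 = 2, A_4 = 1. Minimum distance d = 3.

Enumerate all 2^2 = 4 messages m ∈ F_2^2.
For each, compute codeword c = mG in F_2^7, then tally its weight.
  m = 00 → c = 0000000, weight = 0.
  m = 10 → c = 0101010, weight = 3.
  m = 01 → c = 1001001, weight = 3.
  m = 11 → c = 1100011, weight = 4.
Tally weights:
  weight 0: 1 codewords.
  weight 3: 2 codewords.
  weight 4: 1 codewords.
Minimum distance d = smallest w > 0 with A_w > 0 = 3.
Sanity: Σ A_w = 4 = 2^2 = 4 ✓.


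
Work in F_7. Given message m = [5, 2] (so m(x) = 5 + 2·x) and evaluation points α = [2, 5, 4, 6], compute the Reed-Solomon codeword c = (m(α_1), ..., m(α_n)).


c = [2, 1, 6, 3]

Message polynomial: m(x) = 5 + 2·x (mod 7).
For each evaluation point α_i, compute m(α_i) mod 7:
  α_1 = 2: Horner steps 2 → 2, so m(2) = 2.
  α_2 = 5: Horner steps 2 → 1, so m(5) = 1.
  α_3 = 4: Horner steps 2 → 6, so m(4) = 6.
  α_4 = 6: Horner steps 2 → 3, so m(6) = 3.
Codeword c = [2, 1, 6, 3] ∈ F_7^4.


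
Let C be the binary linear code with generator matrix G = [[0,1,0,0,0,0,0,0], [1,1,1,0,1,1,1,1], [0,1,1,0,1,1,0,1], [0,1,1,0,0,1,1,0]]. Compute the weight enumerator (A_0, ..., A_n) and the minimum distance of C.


Weight distribution: A_0 = 1, A_1 = 1, A_2 = 1, A_3 = 5, A_4 = 5, A_5 = 1, A_6 = 1, A_7 = 1. Minimum distance d = 1.

Enumerate all 2^4 = 16 messages m ∈ F_2^4.
For each, compute codeword c = mG in F_2^8, then tally its weight.
  m = 0000 → c = 00000000, weight = 0.
  m = 1000 → c = 01000000, weight = 1.
  m = 0100 → c = 11101111, weight = 7.
  m = 1100 → c = 10101111, weight = 6.
  m = 0010 → c = 01101101, weight = 5.
  m = 1010 → c = 00101101, weight = 4.
  m = 0110 → c = 10000010, weight = 2.
  m = 1110 → c = 11000010, weight = 3.
  m = 0001 → c = 01100110, weight = 4.
  m = 1001 → c = 00100110, weight = 3.
  m = 0101 → c = 10001001, weight = 3.
  m = 1101 → c = 11001001, weight = 4.
  m = 0011 → c = 00001011, weight = 3.
  m = 1011 → c = 01001011, weight = 4.
  m = 0111 → c = 11100100, weight = 4.
  m = 1111 → c = 10100100, weight = 3.
Tally weights:
  weight 0: 1 codewords.
  weight 1: 1 codewords.
  weight 2: 1 codewords.
  weight 3: 5 codewords.
  weight 4: 5 codewords.
  weight 5: 1 codewords.
  weight 6: 1 codewords.
  weight 7: 1 codewords.
Minimum distance d = smallest w > 0 with A_w > 0 = 1.
Sanity: Σ A_w = 16 = 2^4 = 16 ✓.


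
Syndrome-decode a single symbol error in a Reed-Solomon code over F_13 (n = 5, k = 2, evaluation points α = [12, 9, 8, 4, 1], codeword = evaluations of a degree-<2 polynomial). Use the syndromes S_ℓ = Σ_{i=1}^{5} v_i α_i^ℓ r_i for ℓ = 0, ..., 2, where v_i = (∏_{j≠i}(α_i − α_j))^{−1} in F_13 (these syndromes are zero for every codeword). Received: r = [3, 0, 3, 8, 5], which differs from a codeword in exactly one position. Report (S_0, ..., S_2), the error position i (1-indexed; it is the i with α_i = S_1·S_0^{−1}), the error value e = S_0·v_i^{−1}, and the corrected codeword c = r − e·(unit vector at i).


S = (7, 4, 6), error at position 3, error magnitude e = 4, c = [3, 0, 12, 8, 5].

Step 1: column multipliers v_i = (∏_{j≠i}(α_i − α_j))^{−1} mod 13.
  i = 1 (α = 12): (12−9)(12−8)(12−4)(12−1) = 3·4·8·11 = 1056 ≡ 3, so v_1 = 3^{−1} = 9 (mod 13).
  i = 2 (α = 9): (9−12)(9−8)(9−4)(9−1) = (−3)·1·5·8 = −120 ≡ 10, so v_2 = 10^{−1} = 4 (mod 13).
  i = 3 (α = 8): (8−12)(8−9)(8−4)(8−1) = (−4)·(−1)·4·7 = 112 ≡ 8, so v_3 = 8^{−1} = 5 (mod 13).
  i = 4 (α = 4): (4−12)(4−9)(4−8)(4−1) = (−8)·(−5)·(−4)·3 = −480 ≡ 1, so v_4 = 1^{−1} = 1 (mod 13).
  i = 5 (α = 1): (1−12)(1−9)(1−8)(1−4) = (−11)·(−8)·(−7)·(−3) = 1848 ≡ 2, so v_5 = 2^{−1} = 7 (mod 13).
  v = [9, 4, 5, 1, 7].
Step 2: syndromes of r = [3, 0, 3, 8, 5] (all sums mod 13).
  S_0 = Σ v_i r_i = 9·3 + 4·0 + 5·3 + 1·8 + 7·5 = 85 ≡ 7.
  S_1 = Σ v_i α_i r_i = 9·12·3 + 4·9·0 + 5·8·3 + 1·4·8 + 7·1·5 = 511 ≡ 4.
  α_i^2 mod 13 = [1, 3, 12, 3, 1].
  S_2 = Σ v_i α_i^2 r_i = 9·1·3 + 4·3·0 + 5·12·3 + 1·3·8 + 7·1·5 = 266 ≡ 6.
  S = (7, 4, 6) ≠ 0, so r is not a codeword (an error is present).
Step 3: locate the error. For a single error e at position i, S_ℓ = v_i·e·α_i^ℓ, so α_err = S_1/S_0.
  S_0^{−1} = 7^{−1} = 2 (mod 13), so α_err = 4·2 = 8 ≡ 8 = α_3. Error position i = 3.
  Consistency check: S_2/S_1 = 6·10 = 60 ≡ 8 = α_err ✓ (single-error assumption holds).
Step 4: error magnitude e = S_0/v_3 = S_0·∏_{j≠3}(α_3 − α_j) = 7·8 = 56 ≡ 4 (mod 13).
Step 5: correct position 3: c_3 = r_3 − e = 3 − 4 ≡ 12 (mod 13). Hence c = [3, 0, 12, 8, 5].
  Check: interpolating c through the α_i gives m(x) = 4 + 1·x (degree < 2) with m(α_i) = c_i for every i, so c is indeed a codeword.


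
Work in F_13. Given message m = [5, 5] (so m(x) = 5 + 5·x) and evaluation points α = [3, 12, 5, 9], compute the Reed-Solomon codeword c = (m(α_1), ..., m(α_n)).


c = [7, 0, 4, 11]

Message polynomial: m(x) = 5 + 5·x (mod 13).
For each evaluation point α_i, compute m(α_i) mod 13:
  α_1 = 3: Horner steps 5 → 7, so m(3) = 7.
  α_2 = 12: Horner steps 5 → 0, so m(12) = 0.
  α_3 = 5: Horner steps 5 → 4, so m(5) = 4.
  α_4 = 9: Horner steps 5 → 11, so m(9) = 11.
Codeword c = [7, 0, 4, 11] ∈ F_13^4.


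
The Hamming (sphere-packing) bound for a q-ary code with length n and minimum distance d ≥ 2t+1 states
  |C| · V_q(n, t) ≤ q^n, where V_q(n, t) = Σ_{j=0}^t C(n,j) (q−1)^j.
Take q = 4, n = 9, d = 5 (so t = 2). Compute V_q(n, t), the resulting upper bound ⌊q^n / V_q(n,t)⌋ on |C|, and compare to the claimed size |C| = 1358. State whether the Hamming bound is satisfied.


V_q(n, t) = 352, q^n = 262144, Hamming bound = 744, |C| = 1358 > bound (violated).

Step 1: Compute V_q(n, t) = Σ_{j=0}^2 C(n, j) (q−1)^j.
  j = 0: C(9,0)·(3)^0 = 1·1 = 1.
  j = 1: C(9,1)·(3)^1 = 9·3 = 27.
  j = 2: C(9,2)·(3)^2 = 36·9 = 324.
  V_q(n, t) = 1 + 27 + 324 = 352.
Step 2: q^n = 4^9 = 262144.
Step 3: Hamming bound ⌊q^n / V_q(n,t)⌋ = ⌊262144/352⌋ = 744.
Step 4: Compare |C| = 1358 to 744: violated.
The claimed |C| lies above the Hamming bound, so no 4-ary code of length 9 with d ≥ 5 can have 1358 codewords.


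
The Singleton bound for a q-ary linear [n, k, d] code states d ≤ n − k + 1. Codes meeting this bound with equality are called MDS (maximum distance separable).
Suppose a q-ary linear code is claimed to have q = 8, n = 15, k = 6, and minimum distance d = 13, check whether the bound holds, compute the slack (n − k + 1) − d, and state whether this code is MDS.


Singleton RHS = n − k + 1 = 10, slack = -3, bound violated (no such code; not MDS).

Singleton bound: d ≤ n − k + 1.
Here n = 15, k = 6, so n − k + 1 = 10.
Given d = 13, check d ≤ 10: NO.
Slack = (n − k + 1) − d = -3.
The slack is negative: d = 13 exceeds n − k + 1 = 10 by 3, so the Singleton bound is violated and no linear [15, 6, 13]_8 code can exist. In particular it is not MDS (MDS requires d = n − k + 1 exactly).
Description: the claimed parameters are [15, 6, 13]_8; such a code would be impossible (violates the Singleton bound).


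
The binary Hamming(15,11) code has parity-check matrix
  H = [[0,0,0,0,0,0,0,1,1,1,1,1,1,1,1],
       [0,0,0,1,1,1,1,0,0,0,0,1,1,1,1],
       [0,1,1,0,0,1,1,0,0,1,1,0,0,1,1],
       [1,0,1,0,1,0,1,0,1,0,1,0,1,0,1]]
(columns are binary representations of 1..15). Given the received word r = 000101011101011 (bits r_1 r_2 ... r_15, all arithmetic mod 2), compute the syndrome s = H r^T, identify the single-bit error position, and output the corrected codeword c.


s = (0, 1, 0, 0)^T, error position = 4, corrected codeword c = 000001011101011

Compute s = H r^T mod 2 one row at a time:
  s_1 = 1 + 1 + 1 + 0 + 1 + 0 + 1 + 1 = 6 ≡ 0 (mod 2).
  s_2 = 1 + 0 + 1 + 0 + 1 + 0 + 1 + 1 = 5 ≡ 1 (mod 2).
  s_3 = 0 + 0 + 1 + 0 + 1 + 0 + 1 + 1 = 4 ≡ 0 (mod 2).
  s_4 = 0 + 0 + 0 + 0 + 1 + 0 + 0 + 1 = 2 ≡ 0 (mod 2).
s = (0, 1, 0, 0)^T — this equals column 4 of H (binary 0100), so error is at position 4.
Correct: flip bit 4 of r = 000101011101011 to get c = 000001011101011.


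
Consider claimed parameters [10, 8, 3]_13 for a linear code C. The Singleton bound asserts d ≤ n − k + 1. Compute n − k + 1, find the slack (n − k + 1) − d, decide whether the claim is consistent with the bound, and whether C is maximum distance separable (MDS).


Singleton RHS = n − k + 1 = 3, slack = 0, bound satisfied, MDS.

Singleton bound: d ≤ n − k + 1.
Here n = 10, k = 8, so n − k + 1 = 3.
Given d = 3, check d ≤ 3: YES.
Slack = (n − k + 1) − d = 0.
The code is MDS (slack = 0).
Description: the claimed parameters are [10, 8, 3]_13; such a code would be MDS (meets Singleton bound).


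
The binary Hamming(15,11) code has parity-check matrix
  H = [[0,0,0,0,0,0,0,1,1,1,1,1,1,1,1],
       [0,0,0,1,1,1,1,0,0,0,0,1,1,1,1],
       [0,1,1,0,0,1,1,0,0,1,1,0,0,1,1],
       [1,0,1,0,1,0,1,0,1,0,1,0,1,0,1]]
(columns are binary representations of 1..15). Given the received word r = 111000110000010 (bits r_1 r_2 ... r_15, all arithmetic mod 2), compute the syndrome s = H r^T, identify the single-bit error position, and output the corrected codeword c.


s = (0, 0, 0, 1)^T, error position = 1, corrected codeword c = 011000110000010

Compute s = H r^T mod 2 one row at a time:
  s_1 = 1 + 0 + 0 + 0 + 0 + 0 + 1 + 0 = 2 ≡ 0 (mod 2).
  s_2 = 0 + 0 + 0 + 1 + 0 + 0 + 1 + 0 = 2 ≡ 0 (mod 2).
  s_3 = 1 + 1 + 0 + 1 + 0 + 0 + 1 + 0 = 4 ≡ 0 (mod 2).
  s_4 = 1 + 1 + 0 + 1 + 0 + 0 + 0 + 0 = 3 ≡ 1 (mod 2).
s = (0, 0, 0, 1)^T — this equals column 1 of H (binary 0001), so error is at position 1.
Correct: flip bit 1 of r = 111000110000010 to get c = 011000110000010.


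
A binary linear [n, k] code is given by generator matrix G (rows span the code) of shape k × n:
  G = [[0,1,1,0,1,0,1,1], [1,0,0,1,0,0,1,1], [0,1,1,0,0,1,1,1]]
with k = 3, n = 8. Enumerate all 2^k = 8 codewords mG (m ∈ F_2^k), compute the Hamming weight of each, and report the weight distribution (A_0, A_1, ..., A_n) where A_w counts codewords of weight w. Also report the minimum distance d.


Weight distribution: A_0 = 1, A_2 = 1, A_4 = 1, A_5 = 4, A_6 = 1. Minimum distance d = 2.

Enumerate all 2^3 = 8 messages m ∈ F_2^3.
For each, compute codeword c = mG in F_2^8, then tally its weight.
  m = 000 → c = 00000000, weight = 0.
  m = 100 → c = 01101011, weight = 5.
  m = 010 → c = 10010011, weight = 4.
  m = 110 → c = 11111000, weight = 5.
  m = 001 → c = 01100111, weight = 5.
  m = 101 → c = 00001100, weight = 2.
  m = 011 → c = 11110100, weight = 5.
  m = 111 → c = 10011111, weight = 6.
Tally weights:
  weight 0: 1 codewords.
  weight 2: 1 codewords.
  weight 4: 1 codewords.
  weight 5: 4 codewords.
  weight 6: 1 codewords.
Minimum distance d = smallest w > 0 with A_w > 0 = 2.
Sanity: Σ A_w = 8 = 2^3 = 8 ✓.


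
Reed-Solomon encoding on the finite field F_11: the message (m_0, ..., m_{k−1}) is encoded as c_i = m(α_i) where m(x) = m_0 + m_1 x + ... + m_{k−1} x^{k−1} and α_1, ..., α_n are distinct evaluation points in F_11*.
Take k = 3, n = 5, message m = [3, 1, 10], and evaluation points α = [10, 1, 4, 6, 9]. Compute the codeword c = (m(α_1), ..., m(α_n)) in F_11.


c = [1, 3, 2, 6, 8]

Message polynomial: m(x) = 3 + 1·x + 10·x^2 (mod 11).
For each evaluation point α_i, compute m(α_i) mod 11:
  α_1 = 10: Horner steps 10 → 2 → 1, so m(10) = 1.
  α_2 = 1: Horner steps 10 → 0 → 3, so m(1) = 3.
  α_3 = 4: Horner steps 10 → 8 → 2, so m(4) = 2.
  α_4 = 6: Horner steps 10 → 6 → 6, so m(6) = 6.
  α_5 = 9: Horner steps 10 → 3 → 8, so m(9) = 8.
Codeword c = [1, 3, 2, 6, 8] ∈ F_11^5.


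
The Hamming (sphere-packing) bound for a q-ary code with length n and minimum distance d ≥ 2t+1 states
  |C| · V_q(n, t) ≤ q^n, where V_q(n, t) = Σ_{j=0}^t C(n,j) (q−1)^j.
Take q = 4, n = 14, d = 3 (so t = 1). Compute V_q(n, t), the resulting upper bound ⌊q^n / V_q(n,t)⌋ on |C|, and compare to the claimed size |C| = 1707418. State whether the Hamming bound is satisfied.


V_q(n, t) = 43, q^n = 268435456, Hamming bound = 6242685, |C| = 1707418 ≤ bound (satisfied).

Step 1: Compute V_q(n, t) = Σ_{j=0}^1 C(n, j) (q−1)^j.
  j = 0: C(14,0)·(3)^0 = 1·1 = 1.
  j = 1: C(14,1)·(3)^1 = 14·3 = 42.
  V_q(n, t) = 1 + 42 = 43.
Step 2: q^n = 4^14 = 268435456.
Step 3: Hamming bound ⌊q^n / V_q(n,t)⌋ = ⌊268435456/43⌋ = 6242685.
Step 4: Compare |C| = 1707418 to 6242685: satisfied.
The claimed |C| lies below the Hamming bound.


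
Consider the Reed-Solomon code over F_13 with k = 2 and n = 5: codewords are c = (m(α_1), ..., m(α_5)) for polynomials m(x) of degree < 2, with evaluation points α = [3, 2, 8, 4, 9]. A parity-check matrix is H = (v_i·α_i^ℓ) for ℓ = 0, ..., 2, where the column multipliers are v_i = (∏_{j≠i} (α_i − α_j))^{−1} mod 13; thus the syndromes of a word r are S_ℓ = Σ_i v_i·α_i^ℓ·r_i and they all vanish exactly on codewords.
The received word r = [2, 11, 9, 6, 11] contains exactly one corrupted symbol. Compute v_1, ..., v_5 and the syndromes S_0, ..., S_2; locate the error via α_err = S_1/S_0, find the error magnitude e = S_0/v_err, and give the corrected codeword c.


S = (12, 4, 10), error at position 5, error magnitude e = 11, c = [2, 11, 9, 6, 0].

Step 1: column multipliers v_i = (∏_{j≠i}(α_i − α_j))^{−1} mod 13.
  i = 1 (α = 3): (3−2)(3−8)(3−4)(3−9) = 1·(−5)·(−1)·(−6) = −30 ≡ 9, so v_1 = 9^{−1} = 3 (mod 13).
  i = 2 (α = 2): (2−3)(2−8)(2−4)(2−9) = (−1)·(−6)·(−2)·(−7) = 84 ≡ 6, so v_2 = 6^{−1} = 11 (mod 13).
  i = 3 (α = 8): (8−3)(8−2)(8−4)(8−9) = 5·6·4·(−1) = −120 ≡ 10, so v_3 = 10^{−1} = 4 (mod 13).
  i = 4 (α = 4): (4−3)(4−2)(4−8)(4−9) = 1·2·(−4)·(−5) = 40 ≡ 1, so v_4 = 1^{−1} = 1 (mod 13).
  i = 5 (α = 9): (9−3)(9−2)(9−8)(9−4) = 6·7·1·5 = 210 ≡ 2, so v_5 = 2^{−1} = 7 (mod 13).
  v = [3, 11, 4, 1, 7].
Step 2: syndromes of r = [2, 11, 9, 6, 11] (all sums mod 13).
  S_0 = Σ v_i r_i = 3·2 + 11·11 + 4·9 + 1·6 + 7·11 = 246 ≡ 12.
  S_1 = Σ v_i α_i r_i = 3·3·2 + 11·2·11 + 4·8·9 + 1·4·6 + 7·9·11 = 1265 ≡ 4.
  α_i^2 mod 13 = [9, 4, 12, 3, 3].
  S_2 = Σ v_i α_i^2 r_i = 3·9·2 + 11·4·11 + 4·12·9 + 1·3·6 + 7·3·11 = 1219 ≡ 10.
  S = (12, 4, 10) ≠ 0, so r is not a codeword (an error is present).
Step 3: locate the error. For a single error e at position i, S_ℓ = v_i·e·α_i^ℓ, so α_err = S_1/S_0.
  S_0^{−1} = 12^{−1} = 12 (mod 13), so α_err = 4·12 = 48 ≡ 9 = α_5. Error position i = 5.
  Consistency check: S_2/S_1 = 10·10 = 100 ≡ 9 = α_err ✓ (single-error assumption holds).
Step 4: error magnitude e = S_0/v_5 = S_0·∏_{j≠5}(α_5 − α_j) = 12·2 = 24 ≡ 11 (mod 13).
Step 5: correct position 5: c_5 = r_5 − e = 11 − 11 ≡ 0 (mod 13). Hence c = [2, 11, 9, 6, 0].
  Check: interpolating c through the α_i gives m(x) = 3 + 4·x (degree < 2) with m(α_i) = c_i for every i, so c is indeed a codeword.


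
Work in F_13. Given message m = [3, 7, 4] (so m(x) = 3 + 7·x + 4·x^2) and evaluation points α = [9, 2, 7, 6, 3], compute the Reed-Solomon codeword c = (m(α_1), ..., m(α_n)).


c = [0, 7, 1, 7, 8]

Message polynomial: m(x) = 3 + 7·x + 4·x^2 (mod 13).
For each evaluation point α_i, compute m(α_i) mod 13:
  α_1 = 9: Horner steps 4 → 4 → 0, so m(9) = 0.
  α_2 = 2: Horner steps 4 → 2 → 7, so m(2) = 7.
  α_3 = 7: Horner steps 4 → 9 → 1, so m(7) = 1.
  α_4 = 6: Horner steps 4 → 5 → 7, so m(6) = 7.
  α_5 = 3: Horner steps 4 → 6 → 8, so m(3) = 8.
Codeword c = [0, 7, 1, 7, 8] ∈ F_13^5.


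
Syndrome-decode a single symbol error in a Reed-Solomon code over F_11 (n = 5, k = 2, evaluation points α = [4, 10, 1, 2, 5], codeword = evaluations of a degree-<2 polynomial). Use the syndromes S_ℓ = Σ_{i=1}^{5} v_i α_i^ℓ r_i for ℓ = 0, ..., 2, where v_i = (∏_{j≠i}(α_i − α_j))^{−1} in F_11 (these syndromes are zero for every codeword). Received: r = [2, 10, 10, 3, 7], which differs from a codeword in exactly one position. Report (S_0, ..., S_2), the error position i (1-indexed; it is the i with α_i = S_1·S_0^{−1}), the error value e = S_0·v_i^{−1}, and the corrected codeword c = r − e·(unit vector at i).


S = (5, 5, 5), error at position 3, error magnitude e = 1, c = [2, 10, 9, 3, 7].

Step 1: column multipliers v_i = (∏_{j≠i}(α_i − α_j))^{−1} mod 11.
  i = 1 (α = 4): (4−10)(4−1)(4−2)(4−5) = (−6)·3·2·(−1) = 36 ≡ 3, so v_1 = 3^{−1} = 4 (mod 11).
  i = 2 (α = 10): (10−4)(10−1)(10−2)(10−5) = 6·9·8·5 = 2160 ≡ 4, so v_2 = 4^{−1} = 3 (mod 11).
  i = 3 (α = 1): (1−4)(1−10)(1−2)(1−5) = (−3)·(−9)·(−1)·(−4) = 108 ≡ 9, so v_3 = 9^{−1} = 5 (mod 11).
  i = 4 (α = 2): (2−4)(2−10)(2−1)(2−5) = (−2)·(−8)·1·(−3) = −48 ≡ 7, so v_4 = 7^{−1} = 8 (mod 11).
  i = 5 (α = 5): (5−4)(5−10)(5−1)(5−2) = 1·(−5)·4·3 = −60 ≡ 6, so v_5 = 6^{−1} = 2 (mod 11).
  v = [4, 3, 5, 8, 2].
Step 2: syndromes of r = [2, 10, 10, 3, 7] (all sums mod 11).
  S_0 = Σ v_i r_i = 4·2 + 3·10 + 5·10 + 8·3 + 2·7 = 126 ≡ 5.
  S_1 = Σ v_i α_i r_i = 4·4·2 + 3·10·10 + 5·1·10 + 8·2·3 + 2·5·7 = 500 ≡ 5.
  α_i^2 mod 11 = [5, 1, 1, 4, 3].
  S_2 = Σ v_i α_i^2 r_i = 4·5·2 + 3·1·10 + 5·1·10 + 8·4·3 + 2·3·7 = 258 ≡ 5.
  S = (5, 5, 5) ≠ 0, so r is not a codeword (an error is present).
Step 3: locate the error. For a single error e at position i, S_ℓ = v_i·e·α_i^ℓ, so α_err = S_1/S_0.
  S_0^{−1} = 5^{−1} = 9 (mod 11), so α_err = 5·9 = 45 ≡ 1 = α_3. Error position i = 3.
  Consistency check: S_2/S_1 = 5·9 = 45 ≡ 1 = α_err ✓ (single-error assumption holds).
Step 4: error magnitude e = S_0/v_3 = S_0·∏_{j≠3}(α_3 − α_j) = 5·9 = 45 ≡ 1 (mod 11).
Step 5: correct position 3: c_3 = r_3 − e = 10 − 1 ≡ 9 (mod 11). Hence c = [2, 10, 9, 3, 7].
  Check: interpolating c through the α_i gives m(x) = 4 + 5·x (degree < 2) with m(α_i) = c_i for every i, so c is indeed a codeword.


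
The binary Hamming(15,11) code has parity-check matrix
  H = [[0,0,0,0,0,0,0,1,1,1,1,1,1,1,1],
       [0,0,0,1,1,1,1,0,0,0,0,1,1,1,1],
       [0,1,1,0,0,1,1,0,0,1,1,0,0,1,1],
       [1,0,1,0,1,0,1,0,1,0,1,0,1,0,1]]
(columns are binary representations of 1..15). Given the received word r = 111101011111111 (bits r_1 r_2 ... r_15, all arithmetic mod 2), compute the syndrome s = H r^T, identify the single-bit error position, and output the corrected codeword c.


s = (0, 0, 1, 0)^T, error position = 2, corrected codeword c = 101101011111111

Compute s = H r^T mod 2 one row at a time:
  s_1 = 1 + 1 + 1 + 1 + 1 + 1 + 1 + 1 = 8 ≡ 0 (mod 2).
  s_2 = 1 + 0 + 1 + 0 + 1 + 1 + 1 + 1 = 6 ≡ 0 (mod 2).
  s_3 = 1 + 1 + 1 + 0 + 1 + 1 + 1 + 1 = 7 ≡ 1 (mod 2).
  s_4 = 1 + 1 + 0 + 0 + 1 + 1 + 1 + 1 = 6 ≡ 0 (mod 2).
s = (0, 0, 1, 0)^T — this equals column 2 of H (binary 0010), so error is at position 2.
Correct: flip bit 2 of r = 111101011111111 to get c = 101101011111111.


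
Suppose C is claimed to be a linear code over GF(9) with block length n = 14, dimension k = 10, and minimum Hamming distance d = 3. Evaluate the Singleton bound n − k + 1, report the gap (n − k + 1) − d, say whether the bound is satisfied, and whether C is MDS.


Singleton RHS = n − k + 1 = 5, slack = 2, bound satisfied, not MDS.

Singleton bound: d ≤ n − k + 1.
Here n = 14, k = 10, so n − k + 1 = 5.
Given d = 3, check d ≤ 5: YES.
Slack = (n − k + 1) − d = 2.
The code is NOT MDS (slack = 2 > 0).
Description: the claimed parameters are [14, 10, 3]_9; such a code would be non-MDS.


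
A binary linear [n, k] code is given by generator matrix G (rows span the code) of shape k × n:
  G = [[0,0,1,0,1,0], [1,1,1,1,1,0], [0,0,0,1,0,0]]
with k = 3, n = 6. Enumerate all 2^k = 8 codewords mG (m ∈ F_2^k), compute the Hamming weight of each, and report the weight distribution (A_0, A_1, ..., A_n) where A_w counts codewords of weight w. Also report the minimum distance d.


Weight distribution: A_0 = 1, A_1 = 1, A_2 = 2, A_3 = 2, A_4 = 1, A_5 = 1. Minimum distance d = 1.

Enumerate all 2^3 = 8 messages m ∈ F_2^3.
For each, compute codeword c = mG in F_2^6, then tally its weight.
  m = 000 → c = 000000, weight = 0.
  m = 100 → c = 001010, weight = 2.
  m = 010 → c = 111110, weight = 5.
  m = 110 → c = 110100, weight = 3.
  m = 001 → c = 000100, weight = 1.
  m = 101 → c = 001110, weight = 3.
  m = 011 → c = 111010, weight = 4.
  m = 111 → c = 110000, weight = 2.
Tally weights:
  weight 0: 1 codewords.
  weight 1: 1 codewords.
  weight 2: 2 codewords.
  weight 3: 2 codewords.
  weight 4: 1 codewords.
  weight 5: 1 codewords.
Minimum distance d = smallest w > 0 with A_w > 0 = 1.
Sanity: Σ A_w = 8 = 2^3 = 8 ✓.


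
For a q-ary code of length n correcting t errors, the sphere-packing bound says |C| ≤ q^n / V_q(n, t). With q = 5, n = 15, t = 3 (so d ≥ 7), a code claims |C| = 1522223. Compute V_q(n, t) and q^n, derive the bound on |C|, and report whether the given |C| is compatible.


V_q(n, t) = 30861, q^n = 30517578125, Hamming bound = 988871, |C| = 1522223 > bound (violated).

Step 1: Compute V_q(n, t) = Σ_{j=0}^3 C(n, j) (q−1)^j.
  j = 0: C(15,0)·(4)^0 = 1·1 = 1.
  j = 1: C(15,1)·(4)^1 = 15·4 = 60.
  j = 2: C(15,2)·(4)^2 = 105·16 = 1680.
  j = 3: C(15,3)·(4)^3 = 455·64 = 29120.
  V_q(n, t) = 1 + 60 + 1680 + 29120 = 30861.
Step 2: q^n = 5^15 = 30517578125.
Step 3: Hamming bound ⌊q^n / V_q(n,t)⌋ = ⌊30517578125/30861⌋ = 988871.
Step 4: Compare |C| = 1522223 to 988871: violated.
The claimed |C| lies above the Hamming bound, so no 5-ary code of length 15 with d ≥ 7 can have 1522223 codewords.
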